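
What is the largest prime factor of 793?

793 = 13 · 61
61 is prime.
So 793 = 13 · 61; the largest prime factor is 61.

61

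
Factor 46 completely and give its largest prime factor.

23

46 = 2 · 23
23 is prime.
So 46 = 2 · 23; the largest prime factor is 23.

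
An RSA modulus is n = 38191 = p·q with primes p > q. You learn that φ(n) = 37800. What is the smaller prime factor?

φ(n) = (p−1)(q−1) = n − (p+q) + 1, so p + q = 38191 − 37800 + 1 = 392.
p and q are the roots of t² − 392t + 38191 = 0.
Discriminant: 392² − 4·38191 = 153664 − 152764 = 900; √900 = 30.
q = (392 − 30)/2 = 181, p = (392 + 30)/2 = 211.
Check: 181 · 211 = 38191.

181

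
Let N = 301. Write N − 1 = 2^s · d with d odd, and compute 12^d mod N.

118

301 − 1 = 300 = 2^2 · 75, so d = 75.
12^1 ≡ 12 (mod 301)
12^2 ≡ 12^2 = 144 ≡ 144 (mod 301)
12^4 ≡ 144^2 = 20736 ≡ 268 (mod 301)
12^8 ≡ 268^2 = 71824 ≡ 186 (mod 301)
12^16 ≡ 186^2 = 34596 ≡ 282 (mod 301)
12^32 ≡ 282^2 = 79524 ≡ 60 (mod 301)
12^64 ≡ 60^2 = 3600 ≡ 289 (mod 301)
75 = 64 + 8 + 2 + 1 in binary powers of 2.
So 12^75 ≡ 289 · 186 · 144 · 12 ≡ 118 (mod 301).
Squaring chain: 118 → 78; never reaches −1, so base 12 is a Miller–Rabin witness that 301 is composite.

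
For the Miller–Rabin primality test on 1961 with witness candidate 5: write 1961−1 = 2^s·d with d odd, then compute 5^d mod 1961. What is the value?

775

1961 − 1 = 1960 = 2^3 · 245, so d = 245.
5^1 ≡ 5 (mod 1961)
5^2 ≡ 5^2 = 25 ≡ 25 (mod 1961)
5^4 ≡ 25^2 = 625 ≡ 625 (mod 1961)
5^8 ≡ 625^2 = 390625 ≡ 386 (mod 1961)
5^16 ≡ 386^2 = 148996 ≡ 1921 (mod 1961)
5^32 ≡ 1921^2 = 3690241 ≡ 1600 (mod 1961)
5^64 ≡ 1600^2 = 2560000 ≡ 895 (mod 1961)
5^128 ≡ 895^2 = 801025 ≡ 937 (mod 1961)
245 = 128 + 64 + 32 + 16 + 4 + 1 in binary powers of 2.
So 5^245 ≡ 937 · 895 · 1600 · 1921 · 625 · 5 ≡ 775 (mod 1961).
Squaring chain: 775 → 559 → 682; never reaches −1, so base 5 is a Miller–Rabin witness that 1961 is composite.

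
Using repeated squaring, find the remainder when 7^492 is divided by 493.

455

7^1 ≡ 7 (mod 493)
7^2 ≡ 7^2 = 49 ≡ 49 (mod 493)
7^4 ≡ 49^2 = 2401 ≡ 429 (mod 493)
7^8 ≡ 429^2 = 184041 ≡ 152 (mod 493)
7^16 ≡ 152^2 = 23104 ≡ 426 (mod 493)
7^32 ≡ 426^2 = 181476 ≡ 52 (mod 493)
7^64 ≡ 52^2 = 2704 ≡ 239 (mod 493)
7^128 ≡ 239^2 = 57121 ≡ 426 (mod 493)
7^256 ≡ 426^2 = 181476 ≡ 52 (mod 493)
492 = 256 + 128 + 64 + 32 + 8 + 4 in binary powers of 2.
So 7^492 ≡ 52 · 426 · 239 · 52 · 152 · 429 ≡ 455 (mod 493).
Since 455 ≠ 1, base 7 is a Fermat witness: 493 is composite.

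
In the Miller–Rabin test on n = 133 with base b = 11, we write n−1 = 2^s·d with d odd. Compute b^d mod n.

133 − 1 = 132 = 2^2 · 33, so d = 33.
11^1 ≡ 11 (mod 133)
11^2 ≡ 11^2 = 121 ≡ 121 (mod 133)
11^4 ≡ 121^2 = 14641 ≡ 11 (mod 133)
11^8 ≡ 11^2 = 121 ≡ 121 (mod 133)
11^16 ≡ 121^2 = 14641 ≡ 11 (mod 133)
11^32 ≡ 11^2 = 121 ≡ 121 (mod 133)
33 = 32 + 1 in binary powers of 2.
So 11^33 ≡ 121 · 11 ≡ 1 (mod 133).
Since 11^d ≡ 1 (mod 133), base 11 does not prove 133 composite.

1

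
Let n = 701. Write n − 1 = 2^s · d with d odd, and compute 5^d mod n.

700

701 − 1 = 700 = 2^2 · 175, so d = 175.
5^1 ≡ 5 (mod 701)
5^2 ≡ 5^2 = 25 ≡ 25 (mod 701)
5^4 ≡ 25^2 = 625 ≡ 625 (mod 701)
5^8 ≡ 625^2 = 390625 ≡ 168 (mod 701)
5^16 ≡ 168^2 = 28224 ≡ 184 (mod 701)
5^32 ≡ 184^2 = 33856 ≡ 208 (mod 701)
5^64 ≡ 208^2 = 43264 ≡ 503 (mod 701)
5^128 ≡ 503^2 = 253009 ≡ 649 (mod 701)
175 = 128 + 32 + 8 + 4 + 2 + 1 in binary powers of 2.
So 5^175 ≡ 649 · 208 · 168 · 625 · 25 · 5 ≡ 700 (mod 701).
Since 5^d ≡ 700 (mod 701), base 5 does not prove 701 composite.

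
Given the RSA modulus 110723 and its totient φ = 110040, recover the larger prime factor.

φ(n) = (p−1)(q−1) = n − (p+q) + 1, so p + q = 110723 − 110040 + 1 = 684.
p and q are the roots of t² − 684t + 110723 = 0.
Discriminant: 684² − 4·110723 = 467856 − 442892 = 24964; √24964 = 158.
q = (684 − 158)/2 = 263, p = (684 + 158)/2 = 421.
Check: 263 · 421 = 110723.

421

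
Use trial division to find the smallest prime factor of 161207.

23

161207 is odd.
Digit sum 17, not divisible by 3.
Ends in 7: not divisible by 5.
7: 161207 = 7·23029 + 4
11: 161207 = 11·14655 + 2
13: 161207 = 13·12400 + 7
17: 161207 = 17·9482 + 13
19: 161207 = 19·8484 + 11
23: 161207 = 23·7009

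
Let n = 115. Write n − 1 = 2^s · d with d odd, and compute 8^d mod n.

18

115 − 1 = 114 = 2^1 · 57, so d = 57.
8^1 ≡ 8 (mod 115)
8^2 ≡ 8^2 = 64 ≡ 64 (mod 115)
8^4 ≡ 64^2 = 4096 ≡ 71 (mod 115)
8^8 ≡ 71^2 = 5041 ≡ 96 (mod 115)
8^16 ≡ 96^2 = 9216 ≡ 16 (mod 115)
8^32 ≡ 16^2 = 256 ≡ 26 (mod 115)
57 = 32 + 16 + 8 + 1 in binary powers of 2.
So 8^57 ≡ 26 · 16 · 96 · 8 ≡ 18 (mod 115).
Squaring chain: 18; never reaches −1, so base 8 is a Miller–Rabin witness that 115 is composite.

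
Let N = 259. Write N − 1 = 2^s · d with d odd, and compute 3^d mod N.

27

259 − 1 = 258 = 2^1 · 129, so d = 129.
3^1 ≡ 3 (mod 259)
3^2 ≡ 3^2 = 9 ≡ 9 (mod 259)
3^4 ≡ 9^2 = 81 ≡ 81 (mod 259)
3^8 ≡ 81^2 = 6561 ≡ 86 (mod 259)
3^16 ≡ 86^2 = 7396 ≡ 144 (mod 259)
3^32 ≡ 144^2 = 20736 ≡ 16 (mod 259)
3^64 ≡ 16^2 = 256 ≡ 256 (mod 259)
3^128 ≡ 256^2 = 65536 ≡ 9 (mod 259)
129 = 128 + 1 in binary powers of 2.
So 3^129 ≡ 9 · 3 ≡ 27 (mod 259).
Squaring chain: 27; never reaches −1, so base 3 is a Miller–Rabin witness that 259 is composite.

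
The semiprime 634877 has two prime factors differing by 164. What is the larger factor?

883

Since p = q + 164, we have 634877 = q(q + 164), so q² + 164q − 634877 = 0.
Discriminant: 164² + 4·634877 = 26896 + 2539508 = 2566404; √2566404 = 1602.
q = (−164 + 1602)/2 = 719, and p = q + 164 = 883.
Check: 719 · 883 = 634877.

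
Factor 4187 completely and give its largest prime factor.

4187 = 53 · 79
79 is prime.
So 4187 = 53 · 79; the largest prime factor is 79.

79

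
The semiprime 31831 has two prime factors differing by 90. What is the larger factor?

Since p = q + 90, we have 31831 = q(q + 90), so q² + 90q − 31831 = 0.
Discriminant: 90² + 4·31831 = 8100 + 127324 = 135424; √135424 = 368.
q = (−90 + 368)/2 = 139, and p = q + 90 = 229.
Check: 139 · 229 = 31831.

229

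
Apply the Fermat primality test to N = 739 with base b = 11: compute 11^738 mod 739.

11^1 ≡ 11 (mod 739)
11^2 ≡ 11^2 = 121 ≡ 121 (mod 739)
11^4 ≡ 121^2 = 14641 ≡ 600 (mod 739)
11^8 ≡ 600^2 = 360000 ≡ 107 (mod 739)
11^16 ≡ 107^2 = 11449 ≡ 364 (mod 739)
11^32 ≡ 364^2 = 132496 ≡ 215 (mod 739)
11^64 ≡ 215^2 = 46225 ≡ 407 (mod 739)
11^128 ≡ 407^2 = 165649 ≡ 113 (mod 739)
11^256 ≡ 113^2 = 12769 ≡ 206 (mod 739)
11^512 ≡ 206^2 = 42436 ≡ 313 (mod 739)
738 = 512 + 128 + 64 + 32 + 2 in binary powers of 2.
So 11^738 ≡ 313 · 113 · 407 · 215 · 121 ≡ 1 (mod 739).
Since the result is 1, base 11 gives no evidence that 739 is composite.

1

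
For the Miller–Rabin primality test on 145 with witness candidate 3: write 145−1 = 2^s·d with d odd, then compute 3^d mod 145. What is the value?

108

145 − 1 = 144 = 2^4 · 9, so d = 9.
3^1 ≡ 3 (mod 145)
3^2 ≡ 3^2 = 9 ≡ 9 (mod 145)
3^4 ≡ 9^2 = 81 ≡ 81 (mod 145)
3^8 ≡ 81^2 = 6561 ≡ 36 (mod 145)
9 = 8 + 1 in binary powers of 2.
So 3^9 ≡ 36 · 3 ≡ 108 (mod 145).
Squaring chain: 108 → 64 → 36 → 136; never reaches −1, so base 3 is a Miller–Rabin witness that 145 is composite.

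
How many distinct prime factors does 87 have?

87 = 3 · 29
87 = 3 · 29, which has 2 distinct prime factors.

2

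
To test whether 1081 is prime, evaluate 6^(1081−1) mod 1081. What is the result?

243

6^1 ≡ 6 (mod 1081)
6^2 ≡ 6^2 = 36 ≡ 36 (mod 1081)
6^4 ≡ 36^2 = 1296 ≡ 215 (mod 1081)
6^8 ≡ 215^2 = 46225 ≡ 823 (mod 1081)
6^16 ≡ 823^2 = 677329 ≡ 623 (mod 1081)
6^32 ≡ 623^2 = 388129 ≡ 50 (mod 1081)
6^64 ≡ 50^2 = 2500 ≡ 338 (mod 1081)
6^128 ≡ 338^2 = 114244 ≡ 739 (mod 1081)
6^256 ≡ 739^2 = 546121 ≡ 216 (mod 1081)
6^512 ≡ 216^2 = 46656 ≡ 173 (mod 1081)
6^1024 ≡ 173^2 = 29929 ≡ 742 (mod 1081)
1080 = 1024 + 32 + 16 + 8 in binary powers of 2.
So 6^1080 ≡ 742 · 50 · 623 · 823 ≡ 243 (mod 1081).
Since 243 ≠ 1, base 6 is a Fermat witness: 1081 is composite.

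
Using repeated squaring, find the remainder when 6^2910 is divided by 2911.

747

6^1 ≡ 6 (mod 2911)
6^2 ≡ 6^2 = 36 ≡ 36 (mod 2911)
6^4 ≡ 36^2 = 1296 ≡ 1296 (mod 2911)
6^8 ≡ 1296^2 = 1679616 ≡ 2880 (mod 2911)
6^16 ≡ 2880^2 = 8294400 ≡ 961 (mod 2911)
6^32 ≡ 961^2 = 923521 ≡ 734 (mod 2911)
6^64 ≡ 734^2 = 538756 ≡ 221 (mod 2911)
6^128 ≡ 221^2 = 48841 ≡ 2265 (mod 2911)
6^256 ≡ 2265^2 = 5130225 ≡ 1043 (mod 2911)
6^512 ≡ 1043^2 = 1087849 ≡ 2046 (mod 2911)
6^1024 ≡ 2046^2 = 4186116 ≡ 98 (mod 2911)
6^2048 ≡ 98^2 = 9604 ≡ 871 (mod 2911)
2910 = 2048 + 512 + 256 + 64 + 16 + 8 + 4 + 2 in binary powers of 2.
So 6^2910 ≡ 871 · 2046 · 1043 · 221 · 961 · 2880 · 1296 · 36 ≡ 747 (mod 2911).
Since 747 ≠ 1, base 6 is a Fermat witness: 2911 is composite.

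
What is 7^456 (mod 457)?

7^1 ≡ 7 (mod 457)
7^2 ≡ 7^2 = 49 ≡ 49 (mod 457)
7^4 ≡ 49^2 = 2401 ≡ 116 (mod 457)
7^8 ≡ 116^2 = 13456 ≡ 203 (mod 457)
7^16 ≡ 203^2 = 41209 ≡ 79 (mod 457)
7^32 ≡ 79^2 = 6241 ≡ 300 (mod 457)
7^64 ≡ 300^2 = 90000 ≡ 428 (mod 457)
7^128 ≡ 428^2 = 183184 ≡ 384 (mod 457)
7^256 ≡ 384^2 = 147456 ≡ 302 (mod 457)
456 = 256 + 128 + 64 + 8 in binary powers of 2.
So 7^456 ≡ 302 · 384 · 428 · 203 ≡ 1 (mod 457).
Since the result is 1, base 7 gives no evidence that 457 is composite.

1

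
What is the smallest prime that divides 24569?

79

24569 is odd.
Digit sum 26, not divisible by 3.
Ends in 9: not divisible by 5.
7: 24569 = 7·3509 + 6
11: 24569 = 11·2233 + 6
13: 24569 = 13·1889 + 12
17: 24569 = 17·1445 + 4
19: 24569 = 19·1293 + 2
23: 24569 = 23·1068 + 5
29: 24569 = 29·847 + 6
31: 24569 = 31·792 + 17
37: 24569 = 37·664 + 1
41: 24569 = 41·599 + 10
43: 24569 = 43·571 + 16
47: 24569 = 47·522 + 35
53: 24569 = 53·463 + 30
59: 24569 = 59·416 + 25
61: 24569 = 61·402 + 47
67: 24569 = 67·366 + 47
71: 24569 = 71·346 + 3
73: 24569 = 73·336 + 41
79: 24569 = 79·311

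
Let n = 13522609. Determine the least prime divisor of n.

13522609 is odd.
Digit sum 28, not divisible by 3.
Ends in 9: not divisible by 5.
7: 13522609 = 7·1931801 + 2
11: 13522609 = 11·1229328 + 1
13: 13522609 = 13·1040200 + 9
17: 13522609 = 17·795447 + 10
19: 13522609 = 19·711716 + 5
23: 13522609 = 23·587939 + 12
29: 13522609 = 29·466296 + 25
31: 13522609 = 31·436213 + 6
37: 13522609 = 37·365475 + 34
41: 13522609 = 41·329819 + 30
43: 13522609 = 43·314479 + 12
47: 13522609 = 47·287715 + 4
53: 13522609 = 53·255143 + 30
59: 13522609 = 59·229196 + 45
61: 13522609 = 61·221682 + 7
67: 13522609 = 67·201829 + 66
71: 13522609 = 71·190459 + 20
73: 13522609 = 73·185241 + 16
79: 13522609 = 79·171172 + 21
83: 13522609 = 83·162923

83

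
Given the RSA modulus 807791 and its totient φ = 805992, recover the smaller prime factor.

φ(n) = (p−1)(q−1) = n − (p+q) + 1, so p + q = 807791 − 805992 + 1 = 1800.
p and q are the roots of t² − 1800t + 807791 = 0.
Discriminant: 1800² − 4·807791 = 3240000 − 3231164 = 8836; √8836 = 94.
q = (1800 − 94)/2 = 853, p = (1800 + 94)/2 = 947.
Check: 853 · 947 = 807791.

853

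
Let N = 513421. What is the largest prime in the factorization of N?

513421 = 67 · 7663
7663 = 79 · 97
97 is prime.
So 513421 = 67 · 79 · 97; the largest prime factor is 97.

97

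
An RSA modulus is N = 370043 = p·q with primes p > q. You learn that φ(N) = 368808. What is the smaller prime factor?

φ(n) = (p−1)(q−1) = n − (p+q) + 1, so p + q = 370043 − 368808 + 1 = 1236.
p and q are the roots of t² − 1236t + 370043 = 0.
Discriminant: 1236² − 4·370043 = 1527696 − 1480172 = 47524; √47524 = 218.
q = (1236 − 218)/2 = 509, p = (1236 + 218)/2 = 727.
Check: 509 · 727 = 370043.

509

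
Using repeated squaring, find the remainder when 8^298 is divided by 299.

8^1 ≡ 8 (mod 299)
8^2 ≡ 8^2 = 64 ≡ 64 (mod 299)
8^4 ≡ 64^2 = 4096 ≡ 209 (mod 299)
8^8 ≡ 209^2 = 43681 ≡ 27 (mod 299)
8^16 ≡ 27^2 = 729 ≡ 131 (mod 299)
8^32 ≡ 131^2 = 17161 ≡ 118 (mod 299)
8^64 ≡ 118^2 = 13924 ≡ 170 (mod 299)
8^128 ≡ 170^2 = 28900 ≡ 196 (mod 299)
8^256 ≡ 196^2 = 38416 ≡ 144 (mod 299)
298 = 256 + 32 + 8 + 2 in binary powers of 2.
So 8^298 ≡ 144 · 118 · 27 · 64 ≡ 77 (mod 299).
Since 77 ≠ 1, base 8 is a Fermat witness: 299 is composite.

77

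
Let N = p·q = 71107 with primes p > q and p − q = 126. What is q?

211

Since p = q + 126, we have 71107 = q(q + 126), so q² + 126q − 71107 = 0.
Discriminant: 126² + 4·71107 = 15876 + 284428 = 300304; √300304 = 548.
q = (−126 + 548)/2 = 211, and p = q + 126 = 337.
Check: 211 · 337 = 71107.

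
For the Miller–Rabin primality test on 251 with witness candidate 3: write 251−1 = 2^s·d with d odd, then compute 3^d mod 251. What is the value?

251 − 1 = 250 = 2^1 · 125, so d = 125.
3^1 ≡ 3 (mod 251)
3^2 ≡ 3^2 = 9 ≡ 9 (mod 251)
3^4 ≡ 9^2 = 81 ≡ 81 (mod 251)
3^8 ≡ 81^2 = 6561 ≡ 35 (mod 251)
3^16 ≡ 35^2 = 1225 ≡ 221 (mod 251)
3^32 ≡ 221^2 = 48841 ≡ 147 (mod 251)
3^64 ≡ 147^2 = 21609 ≡ 23 (mod 251)
125 = 64 + 32 + 16 + 8 + 4 + 1 in binary powers of 2.
So 3^125 ≡ 23 · 147 · 221 · 35 · 81 · 3 ≡ 1 (mod 251).
Since 3^d ≡ 1 (mod 251), base 3 does not prove 251 composite.

1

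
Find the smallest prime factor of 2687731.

2687731 is odd.
Digit sum 34, not divisible by 3.
Ends in 1: not divisible by 5.
7: 2687731 = 7·383961 + 4
11: 2687731 = 11·244339 + 2
13: 2687731 = 13·206748 + 7
17: 2687731 = 17·158101 + 14
19: 2687731 = 19·141459 + 10
23: 2687731 = 23·116857 + 20
29: 2687731 = 29·92680 + 11
31: 2687731 = 31·86701

31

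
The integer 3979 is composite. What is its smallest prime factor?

23

3979 is odd.
Digit sum 28, not divisible by 3.
Ends in 9: not divisible by 5.
7: 3979 = 7·568 + 3
11: 3979 = 11·361 + 8
13: 3979 = 13·306 + 1
17: 3979 = 17·234 + 1
19: 3979 = 19·209 + 8
23: 3979 = 23·173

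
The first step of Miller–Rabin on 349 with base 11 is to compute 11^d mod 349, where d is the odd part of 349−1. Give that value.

349 − 1 = 348 = 2^2 · 87, so d = 87.
11^1 ≡ 11 (mod 349)
11^2 ≡ 11^2 = 121 ≡ 121 (mod 349)
11^4 ≡ 121^2 = 14641 ≡ 332 (mod 349)
11^8 ≡ 332^2 = 110224 ≡ 289 (mod 349)
11^16 ≡ 289^2 = 83521 ≡ 110 (mod 349)
11^32 ≡ 110^2 = 12100 ≡ 234 (mod 349)
11^64 ≡ 234^2 = 54756 ≡ 312 (mod 349)
87 = 64 + 16 + 4 + 2 + 1 in binary powers of 2.
So 11^87 ≡ 312 · 110 · 332 · 121 · 11 ≡ 213 (mod 349).
Squaring chain: 213 → 348; reaches −1, so base 11 does not prove 349 composite.

213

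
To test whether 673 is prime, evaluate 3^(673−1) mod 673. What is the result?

1

3^1 ≡ 3 (mod 673)
3^2 ≡ 3^2 = 9 ≡ 9 (mod 673)
3^4 ≡ 9^2 = 81 ≡ 81 (mod 673)
3^8 ≡ 81^2 = 6561 ≡ 504 (mod 673)
3^16 ≡ 504^2 = 254016 ≡ 295 (mod 673)
3^32 ≡ 295^2 = 87025 ≡ 208 (mod 673)
3^64 ≡ 208^2 = 43264 ≡ 192 (mod 673)
3^128 ≡ 192^2 = 36864 ≡ 522 (mod 673)
3^256 ≡ 522^2 = 272484 ≡ 592 (mod 673)
3^512 ≡ 592^2 = 350464 ≡ 504 (mod 673)
672 = 512 + 128 + 32 in binary powers of 2.
So 3^672 ≡ 504 · 522 · 208 ≡ 1 (mod 673).
Since the result is 1, base 3 gives no evidence that 673 is composite.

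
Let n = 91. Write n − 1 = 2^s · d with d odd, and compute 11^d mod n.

8

91 − 1 = 90 = 2^1 · 45, so d = 45.
11^1 ≡ 11 (mod 91)
11^2 ≡ 11^2 = 121 ≡ 30 (mod 91)
11^4 ≡ 30^2 = 900 ≡ 81 (mod 91)
11^8 ≡ 81^2 = 6561 ≡ 9 (mod 91)
11^16 ≡ 9^2 = 81 ≡ 81 (mod 91)
11^32 ≡ 81^2 = 6561 ≡ 9 (mod 91)
45 = 32 + 8 + 4 + 1 in binary powers of 2.
So 11^45 ≡ 9 · 9 · 81 · 11 ≡ 8 (mod 91).
Squaring chain: 8; never reaches −1, so base 11 is a Miller–Rabin witness that 91 is composite.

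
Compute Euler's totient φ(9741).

6080

Factor: 9741 = 3 · 17 · 191.
φ(9741) = (3−1) · (17−1) · (191−1) = 2 · 16 · 190 = 6080.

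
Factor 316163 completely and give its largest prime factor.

73

316163 = 61 · 5183
5183 = 71 · 73
73 is prime.
So 316163 = 61 · 71 · 73; the largest prime factor is 73.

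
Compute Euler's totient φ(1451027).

1409800

Factor: 1451027 = 71 · 107 · 191.
φ(1451027) = (71−1) · (107−1) · (191−1) = 70 · 106 · 190 = 1409800.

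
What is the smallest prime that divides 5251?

5251 is odd.
Digit sum 13, not divisible by 3.
Ends in 1: not divisible by 5.
7: 5251 = 7·750 + 1
11: 5251 = 11·477 + 4
13: 5251 = 13·403 + 12
17: 5251 = 17·308 + 15
19: 5251 = 19·276 + 7
23: 5251 = 23·228 + 7
29: 5251 = 29·181 + 2
31: 5251 = 31·169 + 12
37: 5251 = 37·141 + 34
41: 5251 = 41·128 + 3
43: 5251 = 43·122 + 5
47: 5251 = 47·111 + 34
53: 5251 = 53·99 + 4
59: 5251 = 59·89

59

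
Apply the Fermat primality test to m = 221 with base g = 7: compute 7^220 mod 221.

217

7^1 ≡ 7 (mod 221)
7^2 ≡ 7^2 = 49 ≡ 49 (mod 221)
7^4 ≡ 49^2 = 2401 ≡ 191 (mod 221)
7^8 ≡ 191^2 = 36481 ≡ 16 (mod 221)
7^16 ≡ 16^2 = 256 ≡ 35 (mod 221)
7^32 ≡ 35^2 = 1225 ≡ 120 (mod 221)
7^64 ≡ 120^2 = 14400 ≡ 35 (mod 221)
7^128 ≡ 35^2 = 1225 ≡ 120 (mod 221)
220 = 128 + 64 + 16 + 8 + 4 in binary powers of 2.
So 7^220 ≡ 120 · 35 · 35 · 16 · 191 ≡ 217 (mod 221).
Since 217 ≠ 1, base 7 is a Fermat witness: 221 is composite.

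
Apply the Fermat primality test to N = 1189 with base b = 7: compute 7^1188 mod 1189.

7^1 ≡ 7 (mod 1189)
7^2 ≡ 7^2 = 49 ≡ 49 (mod 1189)
7^4 ≡ 49^2 = 2401 ≡ 23 (mod 1189)
7^8 ≡ 23^2 = 529 ≡ 529 (mod 1189)
7^16 ≡ 529^2 = 279841 ≡ 426 (mod 1189)
7^32 ≡ 426^2 = 181476 ≡ 748 (mod 1189)
7^64 ≡ 748^2 = 559504 ≡ 674 (mod 1189)
7^128 ≡ 674^2 = 454276 ≡ 78 (mod 1189)
7^256 ≡ 78^2 = 6084 ≡ 139 (mod 1189)
7^512 ≡ 139^2 = 19321 ≡ 297 (mod 1189)
7^1024 ≡ 297^2 = 88209 ≡ 223 (mod 1189)
1188 = 1024 + 128 + 32 + 4 in binary powers of 2.
So 7^1188 ≡ 223 · 78 · 748 · 23 ≡ 45 (mod 1189).
Since 45 ≠ 1, base 7 is a Fermat witness: 1189 is composite.

45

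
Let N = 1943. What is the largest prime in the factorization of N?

67

1943 = 29 · 67
67 is prime.
So 1943 = 29 · 67; the largest prime factor is 67.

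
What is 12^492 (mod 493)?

12^1 ≡ 12 (mod 493)
12^2 ≡ 12^2 = 144 ≡ 144 (mod 493)
12^4 ≡ 144^2 = 20736 ≡ 30 (mod 493)
12^8 ≡ 30^2 = 900 ≡ 407 (mod 493)
12^16 ≡ 407^2 = 165649 ≡ 1 (mod 493)
12^32 ≡ 1^2 = 1 ≡ 1 (mod 493)
12^64 ≡ 1^2 = 1 ≡ 1 (mod 493)
12^128 ≡ 1^2 = 1 ≡ 1 (mod 493)
12^256 ≡ 1^2 = 1 ≡ 1 (mod 493)
492 = 256 + 128 + 64 + 32 + 8 + 4 in binary powers of 2.
So 12^492 ≡ 1 · 1 · 1 · 1 · 407 · 30 ≡ 378 (mod 493).
Since 378 ≠ 1, base 12 is a Fermat witness: 493 is composite.

378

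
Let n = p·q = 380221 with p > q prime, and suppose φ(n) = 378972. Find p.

φ(n) = (p−1)(q−1) = n − (p+q) + 1, so p + q = 380221 − 378972 + 1 = 1250.
p and q are the roots of t² − 1250t + 380221 = 0.
Discriminant: 1250² − 4·380221 = 1562500 − 1520884 = 41616; √41616 = 204.
q = (1250 − 204)/2 = 523, p = (1250 + 204)/2 = 727.
Check: 523 · 727 = 380221.

727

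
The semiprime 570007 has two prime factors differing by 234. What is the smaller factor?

647

Since p = q + 234, we have 570007 = q(q + 234), so q² + 234q − 570007 = 0.
Discriminant: 234² + 4·570007 = 54756 + 2280028 = 2334784; √2334784 = 1528.
q = (−234 + 1528)/2 = 647, and p = q + 234 = 881.
Check: 647 · 881 = 570007.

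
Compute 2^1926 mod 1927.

1540

2^1 ≡ 2 (mod 1927)
2^2 ≡ 2^2 = 4 ≡ 4 (mod 1927)
2^4 ≡ 4^2 = 16 ≡ 16 (mod 1927)
2^8 ≡ 16^2 = 256 ≡ 256 (mod 1927)
2^16 ≡ 256^2 = 65536 ≡ 18 (mod 1927)
2^32 ≡ 18^2 = 324 ≡ 324 (mod 1927)
2^64 ≡ 324^2 = 104976 ≡ 918 (mod 1927)
2^128 ≡ 918^2 = 842724 ≡ 625 (mod 1927)
2^256 ≡ 625^2 = 390625 ≡ 1371 (mod 1927)
2^512 ≡ 1371^2 = 1879641 ≡ 816 (mod 1927)
2^1024 ≡ 816^2 = 665856 ≡ 1041 (mod 1927)
1926 = 1024 + 512 + 256 + 128 + 4 + 2 in binary powers of 2.
So 2^1926 ≡ 1041 · 816 · 1371 · 625 · 16 · 4 ≡ 1540 (mod 1927).
Since 1540 ≠ 1, base 2 is a Fermat witness: 1927 is composite.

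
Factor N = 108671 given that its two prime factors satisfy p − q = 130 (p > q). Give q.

271

Since p = q + 130, we have 108671 = q(q + 130), so q² + 130q − 108671 = 0.
Discriminant: 130² + 4·108671 = 16900 + 434684 = 451584; √451584 = 672.
q = (−130 + 672)/2 = 271, and p = q + 130 = 401.
Check: 271 · 401 = 108671.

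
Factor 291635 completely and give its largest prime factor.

73

291635 = 5 · 58327
58327 = 17 · 3431
3431 = 47 · 73
73 is prime.
So 291635 = 5 · 17 · 47 · 73; the largest prime factor is 73.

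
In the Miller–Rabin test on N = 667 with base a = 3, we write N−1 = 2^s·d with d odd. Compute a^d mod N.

188

667 − 1 = 666 = 2^1 · 333, so d = 333.
3^1 ≡ 3 (mod 667)
3^2 ≡ 3^2 = 9 ≡ 9 (mod 667)
3^4 ≡ 9^2 = 81 ≡ 81 (mod 667)
3^8 ≡ 81^2 = 6561 ≡ 558 (mod 667)
3^16 ≡ 558^2 = 311364 ≡ 542 (mod 667)
3^32 ≡ 542^2 = 293764 ≡ 284 (mod 667)
3^64 ≡ 284^2 = 80656 ≡ 616 (mod 667)
3^128 ≡ 616^2 = 379456 ≡ 600 (mod 667)
3^256 ≡ 600^2 = 360000 ≡ 487 (mod 667)
333 = 256 + 64 + 8 + 4 + 1 in binary powers of 2.
So 3^333 ≡ 487 · 616 · 558 · 81 · 3 ≡ 188 (mod 667).
Squaring chain: 188; never reaches −1, so base 3 is a Miller–Rabin witness that 667 is composite.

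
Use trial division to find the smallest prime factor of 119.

119 is odd.
Digit sum 11, not divisible by 3.
Ends in 9: not divisible by 5.
7: 119 = 7·17

7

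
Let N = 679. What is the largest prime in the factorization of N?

97

679 = 7 · 97
97 is prime.
So 679 = 7 · 97; the largest prime factor is 97.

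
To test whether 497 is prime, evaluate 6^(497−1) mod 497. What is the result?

435

6^1 ≡ 6 (mod 497)
6^2 ≡ 6^2 = 36 ≡ 36 (mod 497)
6^4 ≡ 36^2 = 1296 ≡ 302 (mod 497)
6^8 ≡ 302^2 = 91204 ≡ 253 (mod 497)
6^16 ≡ 253^2 = 64009 ≡ 393 (mod 497)
6^32 ≡ 393^2 = 154449 ≡ 379 (mod 497)
6^64 ≡ 379^2 = 143641 ≡ 8 (mod 497)
6^128 ≡ 8^2 = 64 ≡ 64 (mod 497)
6^256 ≡ 64^2 = 4096 ≡ 120 (mod 497)
496 = 256 + 128 + 64 + 32 + 16 in binary powers of 2.
So 6^496 ≡ 120 · 64 · 8 · 379 · 393 ≡ 435 (mod 497).
Since 435 ≠ 1, base 6 is a Fermat witness: 497 is composite.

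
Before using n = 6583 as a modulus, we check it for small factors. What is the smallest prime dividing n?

6583 is odd.
Digit sum 22, not divisible by 3.
Ends in 3: not divisible by 5.
7: 6583 = 7·940 + 3
11: 6583 = 11·598 + 5
13: 6583 = 13·506 + 5
17: 6583 = 17·387 + 4
19: 6583 = 19·346 + 9
23: 6583 = 23·286 + 5
29: 6583 = 29·227

29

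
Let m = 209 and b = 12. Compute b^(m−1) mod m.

12^1 ≡ 12 (mod 209)
12^2 ≡ 12^2 = 144 ≡ 144 (mod 209)
12^4 ≡ 144^2 = 20736 ≡ 45 (mod 209)
12^8 ≡ 45^2 = 2025 ≡ 144 (mod 209)
12^16 ≡ 144^2 = 20736 ≡ 45 (mod 209)
12^32 ≡ 45^2 = 2025 ≡ 144 (mod 209)
12^64 ≡ 144^2 = 20736 ≡ 45 (mod 209)
12^128 ≡ 45^2 = 2025 ≡ 144 (mod 209)
208 = 128 + 64 + 16 in binary powers of 2.
So 12^208 ≡ 144 · 45 · 45 ≡ 45 (mod 209).
Since 45 ≠ 1, base 12 is a Fermat witness: 209 is composite.

45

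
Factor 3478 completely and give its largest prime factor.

47

3478 = 2 · 1739
1739 = 37 · 47
47 is prime.
So 3478 = 2 · 37 · 47; the largest prime factor is 47.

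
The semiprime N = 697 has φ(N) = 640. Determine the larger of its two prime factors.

φ(n) = (p−1)(q−1) = n − (p+q) + 1, so p + q = 697 − 640 + 1 = 58.
p and q are the roots of t² − 58t + 697 = 0.
Discriminant: 58² − 4·697 = 3364 − 2788 = 576; √576 = 24.
q = (58 − 24)/2 = 17, p = (58 + 24)/2 = 41.
Check: 17 · 41 = 697.

41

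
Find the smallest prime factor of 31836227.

31836227 is odd.
Digit sum 32, not divisible by 3.
Ends in 7: not divisible by 5.
7: 31836227 = 7·4548032 + 3
11: 31836227 = 11·2894202 + 5
13: 31836227 = 13·2448940 + 7
17: 31836227 = 17·1872719 + 4
19: 31836227 = 19·1675590 + 17
23: 31836227 = 23·1384183 + 18
29: 31836227 = 29·1097800 + 27
31: 31836227 = 31·1026975 + 2
37: 31836227 = 37·860438 + 21
41: 31836227 = 41·776493 + 14
43: 31836227 = 43·740377 + 16
47: 31836227 = 47·677366 + 25
53: 31836227 = 53·600683 + 28
59: 31836227 = 59·539597 + 4
61: 31836227 = 61·521905 + 22
67: 31836227 = 67·475167 + 38
71: 31836227 = 71·448397 + 40
73: 31836227 = 73·436112 + 51
79: 31836227 = 79·402990 + 17
83: 31836227 = 83·383569

83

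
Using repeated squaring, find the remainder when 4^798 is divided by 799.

4^1 ≡ 4 (mod 799)
4^2 ≡ 4^2 = 16 ≡ 16 (mod 799)
4^4 ≡ 16^2 = 256 ≡ 256 (mod 799)
4^8 ≡ 256^2 = 65536 ≡ 18 (mod 799)
4^16 ≡ 18^2 = 324 ≡ 324 (mod 799)
4^32 ≡ 324^2 = 104976 ≡ 307 (mod 799)
4^64 ≡ 307^2 = 94249 ≡ 766 (mod 799)
4^128 ≡ 766^2 = 586756 ≡ 290 (mod 799)
4^256 ≡ 290^2 = 84100 ≡ 205 (mod 799)
4^512 ≡ 205^2 = 42025 ≡ 477 (mod 799)
798 = 512 + 256 + 16 + 8 + 4 + 2 in binary powers of 2.
So 4^798 ≡ 477 · 205 · 324 · 18 · 256 · 16 ≡ 747 (mod 799).
Since 747 ≠ 1, base 4 is a Fermat witness: 799 is composite.

747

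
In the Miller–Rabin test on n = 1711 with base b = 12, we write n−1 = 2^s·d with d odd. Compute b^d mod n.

1711 − 1 = 1710 = 2^1 · 855, so d = 855.
12^1 ≡ 12 (mod 1711)
12^2 ≡ 12^2 = 144 ≡ 144 (mod 1711)
12^4 ≡ 144^2 = 20736 ≡ 204 (mod 1711)
12^8 ≡ 204^2 = 41616 ≡ 552 (mod 1711)
12^16 ≡ 552^2 = 304704 ≡ 146 (mod 1711)
12^32 ≡ 146^2 = 21316 ≡ 784 (mod 1711)
12^64 ≡ 784^2 = 614656 ≡ 407 (mod 1711)
12^128 ≡ 407^2 = 165649 ≡ 1393 (mod 1711)
12^256 ≡ 1393^2 = 1940449 ≡ 175 (mod 1711)
12^512 ≡ 175^2 = 30625 ≡ 1538 (mod 1711)
855 = 512 + 256 + 64 + 16 + 4 + 2 + 1 in binary powers of 2.
So 12^855 ≡ 1538 · 175 · 407 · 146 · 204 · 144 · 12 ≡ 1467 (mod 1711).
Squaring chain: 1467; never reaches −1, so base 12 is a Miller–Rabin witness that 1711 is composite.

1467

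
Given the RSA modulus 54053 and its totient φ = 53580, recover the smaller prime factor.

φ(n) = (p−1)(q−1) = n − (p+q) + 1, so p + q = 54053 − 53580 + 1 = 474.
p and q are the roots of t² − 474t + 54053 = 0.
Discriminant: 474² − 4·54053 = 224676 − 216212 = 8464; √8464 = 92.
q = (474 − 92)/2 = 191, p = (474 + 92)/2 = 283.
Check: 191 · 283 = 54053.

191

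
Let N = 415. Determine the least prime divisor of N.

415 is odd.
Digit sum 10, not divisible by 3.
Ends in 5: divisible by 5.

5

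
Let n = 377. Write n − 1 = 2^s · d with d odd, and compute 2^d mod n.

377 − 1 = 376 = 2^3 · 47, so d = 47.
2^1 ≡ 2 (mod 377)
2^2 ≡ 2^2 = 4 ≡ 4 (mod 377)
2^4 ≡ 4^2 = 16 ≡ 16 (mod 377)
2^8 ≡ 16^2 = 256 ≡ 256 (mod 377)
2^16 ≡ 256^2 = 65536 ≡ 315 (mod 377)
2^32 ≡ 315^2 = 99225 ≡ 74 (mod 377)
47 = 32 + 8 + 4 + 2 + 1 in binary powers of 2.
So 2^47 ≡ 74 · 256 · 16 · 4 · 2 ≡ 345 (mod 377).
Squaring chain: 345 → 270 → 139; never reaches −1, so base 2 is a Miller–Rabin witness that 377 is composite.

345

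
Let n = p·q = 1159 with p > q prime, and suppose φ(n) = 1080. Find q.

19

φ(n) = (p−1)(q−1) = n − (p+q) + 1, so p + q = 1159 − 1080 + 1 = 80.
p and q are the roots of t² − 80t + 1159 = 0.
Discriminant: 80² − 4·1159 = 6400 − 4636 = 1764; √1764 = 42.
q = (80 − 42)/2 = 19, p = (80 + 42)/2 = 61.
Check: 19 · 61 = 1159.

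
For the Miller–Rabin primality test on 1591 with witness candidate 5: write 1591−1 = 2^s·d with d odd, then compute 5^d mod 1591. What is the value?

1591 − 1 = 1590 = 2^1 · 795, so d = 795.
5^1 ≡ 5 (mod 1591)
5^2 ≡ 5^2 = 25 ≡ 25 (mod 1591)
5^4 ≡ 25^2 = 625 ≡ 625 (mod 1591)
5^8 ≡ 625^2 = 390625 ≡ 830 (mod 1591)
5^16 ≡ 830^2 = 688900 ≡ 1588 (mod 1591)
5^32 ≡ 1588^2 = 2521744 ≡ 9 (mod 1591)
5^64 ≡ 9^2 = 81 ≡ 81 (mod 1591)
5^128 ≡ 81^2 = 6561 ≡ 197 (mod 1591)
5^256 ≡ 197^2 = 38809 ≡ 625 (mod 1591)
5^512 ≡ 625^2 = 390625 ≡ 830 (mod 1591)
795 = 512 + 256 + 16 + 8 + 2 + 1 in binary powers of 2.
So 5^795 ≡ 830 · 625 · 1588 · 830 · 25 · 5 ≡ 1494 (mod 1591).
Squaring chain: 1494; never reaches −1, so base 5 is a Miller–Rabin witness that 1591 is composite.

1494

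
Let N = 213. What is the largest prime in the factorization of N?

213 = 3 · 71
71 is prime.
So 213 = 3 · 71; the largest prime factor is 71.

71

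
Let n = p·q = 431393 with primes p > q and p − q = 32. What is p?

Since p = q + 32, we have 431393 = q(q + 32), so q² + 32q − 431393 = 0.
Discriminant: 32² + 4·431393 = 1024 + 1725572 = 1726596; √1726596 = 1314.
q = (−32 + 1314)/2 = 641, and p = q + 32 = 673.
Check: 641 · 673 = 431393.

673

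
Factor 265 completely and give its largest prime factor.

265 = 5 · 53
53 is prime.
So 265 = 5 · 53; the largest prime factor is 53.

53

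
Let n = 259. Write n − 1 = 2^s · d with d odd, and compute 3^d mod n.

259 − 1 = 258 = 2^1 · 129, so d = 129.
3^1 ≡ 3 (mod 259)
3^2 ≡ 3^2 = 9 ≡ 9 (mod 259)
3^4 ≡ 9^2 = 81 ≡ 81 (mod 259)
3^8 ≡ 81^2 = 6561 ≡ 86 (mod 259)
3^16 ≡ 86^2 = 7396 ≡ 144 (mod 259)
3^32 ≡ 144^2 = 20736 ≡ 16 (mod 259)
3^64 ≡ 16^2 = 256 ≡ 256 (mod 259)
3^128 ≡ 256^2 = 65536 ≡ 9 (mod 259)
129 = 128 + 1 in binary powers of 2.
So 3^129 ≡ 9 · 3 ≡ 27 (mod 259).
Squaring chain: 27; never reaches −1, so base 3 is a Miller–Rabin witness that 259 is composite.

27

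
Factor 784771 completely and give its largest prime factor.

67

784771 = 13 · 60367
60367 = 17 · 3551
3551 = 53 · 67
67 is prime.
So 784771 = 13 · 17 · 53 · 67; the largest prime factor is 67.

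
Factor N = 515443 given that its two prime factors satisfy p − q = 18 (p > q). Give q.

709

Since p = q + 18, we have 515443 = q(q + 18), so q² + 18q − 515443 = 0.
Discriminant: 18² + 4·515443 = 324 + 2061772 = 2062096; √2062096 = 1436.
q = (−18 + 1436)/2 = 709, and p = q + 18 = 727.
Check: 709 · 727 = 515443.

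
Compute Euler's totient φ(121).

Factor: 121 = 11^2.
φ(121) = 11^1·(11−1) = 110.

110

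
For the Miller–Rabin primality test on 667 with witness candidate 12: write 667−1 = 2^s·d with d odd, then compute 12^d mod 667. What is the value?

667 − 1 = 666 = 2^1 · 333, so d = 333.
12^1 ≡ 12 (mod 667)
12^2 ≡ 12^2 = 144 ≡ 144 (mod 667)
12^4 ≡ 144^2 = 20736 ≡ 59 (mod 667)
12^8 ≡ 59^2 = 3481 ≡ 146 (mod 667)
12^16 ≡ 146^2 = 21316 ≡ 639 (mod 667)
12^32 ≡ 639^2 = 408321 ≡ 117 (mod 667)
12^64 ≡ 117^2 = 13689 ≡ 349 (mod 667)
12^128 ≡ 349^2 = 121801 ≡ 407 (mod 667)
12^256 ≡ 407^2 = 165649 ≡ 233 (mod 667)
333 = 256 + 64 + 8 + 4 + 1 in binary powers of 2.
So 12^333 ≡ 233 · 349 · 146 · 59 · 12 ≡ 302 (mod 667).
Squaring chain: 302; never reaches −1, so base 12 is a Miller–Rabin witness that 667 is composite.

302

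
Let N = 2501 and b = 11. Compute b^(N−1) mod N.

11^1 ≡ 11 (mod 2501)
11^2 ≡ 11^2 = 121 ≡ 121 (mod 2501)
11^4 ≡ 121^2 = 14641 ≡ 2136 (mod 2501)
11^8 ≡ 2136^2 = 4562496 ≡ 672 (mod 2501)
11^16 ≡ 672^2 = 451584 ≡ 1404 (mod 2501)
11^32 ≡ 1404^2 = 1971216 ≡ 428 (mod 2501)
11^64 ≡ 428^2 = 183184 ≡ 611 (mod 2501)
11^128 ≡ 611^2 = 373321 ≡ 672 (mod 2501)
11^256 ≡ 672^2 = 451584 ≡ 1404 (mod 2501)
11^512 ≡ 1404^2 = 1971216 ≡ 428 (mod 2501)
11^1024 ≡ 428^2 = 183184 ≡ 611 (mod 2501)
11^2048 ≡ 611^2 = 373321 ≡ 672 (mod 2501)
2500 = 2048 + 256 + 128 + 64 + 4 in binary powers of 2.
So 11^2500 ≡ 672 · 1404 · 672 · 611 · 2136 ≡ 245 (mod 2501).
Since 245 ≠ 1, base 11 is a Fermat witness: 2501 is composite.

245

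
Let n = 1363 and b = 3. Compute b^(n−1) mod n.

760

3^1 ≡ 3 (mod 1363)
3^2 ≡ 3^2 = 9 ≡ 9 (mod 1363)
3^4 ≡ 9^2 = 81 ≡ 81 (mod 1363)
3^8 ≡ 81^2 = 6561 ≡ 1109 (mod 1363)
3^16 ≡ 1109^2 = 1229881 ≡ 455 (mod 1363)
3^32 ≡ 455^2 = 207025 ≡ 1212 (mod 1363)
3^64 ≡ 1212^2 = 1468944 ≡ 993 (mod 1363)
3^128 ≡ 993^2 = 986049 ≡ 600 (mod 1363)
3^256 ≡ 600^2 = 360000 ≡ 168 (mod 1363)
3^512 ≡ 168^2 = 28224 ≡ 964 (mod 1363)
3^1024 ≡ 964^2 = 929296 ≡ 1093 (mod 1363)
1362 = 1024 + 256 + 64 + 16 + 2 in binary powers of 2.
So 3^1362 ≡ 1093 · 168 · 993 · 455 · 9 ≡ 760 (mod 1363).
Since 760 ≠ 1, base 3 is a Fermat witness: 1363 is composite.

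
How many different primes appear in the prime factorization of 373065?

6

373065 = 3 · 124355
124355 = 5 · 24871
24871 = 7 · 3553
3553 = 11 · 323
323 = 17 · 19
373065 = 3 · 5 · 7 · 11 · 17 · 19, which has 6 distinct prime factors.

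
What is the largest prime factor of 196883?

71

196883 = 47 · 4189
4189 = 59 · 71
71 is prime.
So 196883 = 47 · 59 · 71; the largest prime factor is 71.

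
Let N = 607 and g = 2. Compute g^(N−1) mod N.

1

2^1 ≡ 2 (mod 607)
2^2 ≡ 2^2 = 4 ≡ 4 (mod 607)
2^4 ≡ 4^2 = 16 ≡ 16 (mod 607)
2^8 ≡ 16^2 = 256 ≡ 256 (mod 607)
2^16 ≡ 256^2 = 65536 ≡ 587 (mod 607)
2^32 ≡ 587^2 = 344569 ≡ 400 (mod 607)
2^64 ≡ 400^2 = 160000 ≡ 359 (mod 607)
2^128 ≡ 359^2 = 128881 ≡ 197 (mod 607)
2^256 ≡ 197^2 = 38809 ≡ 568 (mod 607)
2^512 ≡ 568^2 = 322624 ≡ 307 (mod 607)
606 = 512 + 64 + 16 + 8 + 4 + 2 in binary powers of 2.
So 2^606 ≡ 307 · 359 · 587 · 256 · 16 · 4 ≡ 1 (mod 607).
Since the result is 1, base 2 gives no evidence that 607 is composite.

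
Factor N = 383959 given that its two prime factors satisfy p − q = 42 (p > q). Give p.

Since p = q + 42, we have 383959 = q(q + 42), so q² + 42q − 383959 = 0.
Discriminant: 42² + 4·383959 = 1764 + 1535836 = 1537600; √1537600 = 1240.
q = (−42 + 1240)/2 = 599, and p = q + 42 = 641.
Check: 599 · 641 = 383959.

641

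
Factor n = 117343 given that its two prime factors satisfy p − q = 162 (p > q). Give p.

Since p = q + 162, we have 117343 = q(q + 162), so q² + 162q − 117343 = 0.
Discriminant: 162² + 4·117343 = 26244 + 469372 = 495616; √495616 = 704.
q = (−162 + 704)/2 = 271, and p = q + 162 = 433.
Check: 271 · 433 = 117343.

433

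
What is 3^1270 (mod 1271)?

893

3^1 ≡ 3 (mod 1271)
3^2 ≡ 3^2 = 9 ≡ 9 (mod 1271)
3^4 ≡ 9^2 = 81 ≡ 81 (mod 1271)
3^8 ≡ 81^2 = 6561 ≡ 206 (mod 1271)
3^16 ≡ 206^2 = 42436 ≡ 493 (mod 1271)
3^32 ≡ 493^2 = 243049 ≡ 288 (mod 1271)
3^64 ≡ 288^2 = 82944 ≡ 329 (mod 1271)
3^128 ≡ 329^2 = 108241 ≡ 206 (mod 1271)
3^256 ≡ 206^2 = 42436 ≡ 493 (mod 1271)
3^512 ≡ 493^2 = 243049 ≡ 288 (mod 1271)
3^1024 ≡ 288^2 = 82944 ≡ 329 (mod 1271)
1270 = 1024 + 128 + 64 + 32 + 16 + 4 + 2 in binary powers of 2.
So 3^1270 ≡ 329 · 206 · 329 · 288 · 493 · 81 · 9 ≡ 893 (mod 1271).
Since 893 ≠ 1, base 3 is a Fermat witness: 1271 is composite.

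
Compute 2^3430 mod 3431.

2922

2^1 ≡ 2 (mod 3431)
2^2 ≡ 2^2 = 4 ≡ 4 (mod 3431)
2^4 ≡ 4^2 = 16 ≡ 16 (mod 3431)
2^8 ≡ 16^2 = 256 ≡ 256 (mod 3431)
2^16 ≡ 256^2 = 65536 ≡ 347 (mod 3431)
2^32 ≡ 347^2 = 120409 ≡ 324 (mod 3431)
2^64 ≡ 324^2 = 104976 ≡ 2046 (mod 3431)
2^128 ≡ 2046^2 = 4186116 ≡ 296 (mod 3431)
2^256 ≡ 296^2 = 87616 ≡ 1841 (mod 3431)
2^512 ≡ 1841^2 = 3389281 ≡ 2884 (mod 3431)
2^1024 ≡ 2884^2 = 8317456 ≡ 712 (mod 3431)
2^2048 ≡ 712^2 = 506944 ≡ 2587 (mod 3431)
3430 = 2048 + 1024 + 256 + 64 + 32 + 4 + 2 in binary powers of 2.
So 2^3430 ≡ 2587 · 712 · 1841 · 2046 · 324 · 16 · 4 ≡ 2922 (mod 3431).
Since 2922 ≠ 1, base 2 is a Fermat witness: 3431 is composite.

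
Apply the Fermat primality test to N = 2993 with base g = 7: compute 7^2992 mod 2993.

7^1 ≡ 7 (mod 2993)
7^2 ≡ 7^2 = 49 ≡ 49 (mod 2993)
7^4 ≡ 49^2 = 2401 ≡ 2401 (mod 2993)
7^8 ≡ 2401^2 = 5764801 ≡ 283 (mod 2993)
7^16 ≡ 283^2 = 80089 ≡ 2271 (mod 2993)
7^32 ≡ 2271^2 = 5157441 ≡ 502 (mod 2993)
7^64 ≡ 502^2 = 252004 ≡ 592 (mod 2993)
7^128 ≡ 592^2 = 350464 ≡ 283 (mod 2993)
7^256 ≡ 283^2 = 80089 ≡ 2271 (mod 2993)
7^512 ≡ 2271^2 = 5157441 ≡ 502 (mod 2993)
7^1024 ≡ 502^2 = 252004 ≡ 592 (mod 2993)
7^2048 ≡ 592^2 = 350464 ≡ 283 (mod 2993)
2992 = 2048 + 512 + 256 + 128 + 32 + 16 in binary powers of 2.
So 7^2992 ≡ 283 · 502 · 2271 · 283 · 502 · 2271 ≡ 1322 (mod 2993).
Since 1322 ≠ 1, base 7 is a Fermat witness: 2993 is composite.

1322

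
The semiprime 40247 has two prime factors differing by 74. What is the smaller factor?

167

Since p = q + 74, we have 40247 = q(q + 74), so q² + 74q − 40247 = 0.
Discriminant: 74² + 4·40247 = 5476 + 160988 = 166464; √166464 = 408.
q = (−74 + 408)/2 = 167, and p = q + 74 = 241.
Check: 167 · 241 = 40247.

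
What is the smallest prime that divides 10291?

10291 is odd.
Digit sum 13, not divisible by 3.
Ends in 1: not divisible by 5.
7: 10291 = 7·1470 + 1
11: 10291 = 11·935 + 6
13: 10291 = 13·791 + 8
17: 10291 = 17·605 + 6
19: 10291 = 19·541 + 12
23: 10291 = 23·447 + 10
29: 10291 = 29·354 + 25
31: 10291 = 31·331 + 30
37: 10291 = 37·278 + 5
41: 10291 = 41·251

41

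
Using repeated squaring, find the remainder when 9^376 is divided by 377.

9^1 ≡ 9 (mod 377)
9^2 ≡ 9^2 = 81 ≡ 81 (mod 377)
9^4 ≡ 81^2 = 6561 ≡ 152 (mod 377)
9^8 ≡ 152^2 = 23104 ≡ 107 (mod 377)
9^16 ≡ 107^2 = 11449 ≡ 139 (mod 377)
9^32 ≡ 139^2 = 19321 ≡ 94 (mod 377)
9^64 ≡ 94^2 = 8836 ≡ 165 (mod 377)
9^128 ≡ 165^2 = 27225 ≡ 81 (mod 377)
9^256 ≡ 81^2 = 6561 ≡ 152 (mod 377)
376 = 256 + 64 + 32 + 16 + 8 in binary powers of 2.
So 9^376 ≡ 152 · 165 · 94 · 139 · 107 ≡ 256 (mod 377).
Since 256 ≠ 1, base 9 is a Fermat witness: 377 is composite.

256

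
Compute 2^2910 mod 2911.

2^1 ≡ 2 (mod 2911)
2^2 ≡ 2^2 = 4 ≡ 4 (mod 2911)
2^4 ≡ 4^2 = 16 ≡ 16 (mod 2911)
2^8 ≡ 16^2 = 256 ≡ 256 (mod 2911)
2^16 ≡ 256^2 = 65536 ≡ 1494 (mod 2911)
2^32 ≡ 1494^2 = 2232036 ≡ 2210 (mod 2911)
2^64 ≡ 2210^2 = 4884100 ≡ 2353 (mod 2911)
2^128 ≡ 2353^2 = 5536609 ≡ 2798 (mod 2911)
2^256 ≡ 2798^2 = 7828804 ≡ 1125 (mod 2911)
2^512 ≡ 1125^2 = 1265625 ≡ 2251 (mod 2911)
2^1024 ≡ 2251^2 = 5067001 ≡ 1861 (mod 2911)
2^2048 ≡ 1861^2 = 3463321 ≡ 2142 (mod 2911)
2910 = 2048 + 512 + 256 + 64 + 16 + 8 + 4 + 2 in binary powers of 2.
So 2^2910 ≡ 2142 · 2251 · 1125 · 2353 · 1494 · 256 · 16 · 4 ≡ 245 (mod 2911).
Since 245 ≠ 1, base 2 is a Fermat witness: 2911 is composite.

245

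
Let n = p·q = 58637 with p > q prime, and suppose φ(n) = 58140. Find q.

φ(n) = (p−1)(q−1) = n − (p+q) + 1, so p + q = 58637 − 58140 + 1 = 498.
p and q are the roots of t² − 498t + 58637 = 0.
Discriminant: 498² − 4·58637 = 248004 − 234548 = 13456; √13456 = 116.
q = (498 − 116)/2 = 191, p = (498 + 116)/2 = 307.
Check: 191 · 307 = 58637.

191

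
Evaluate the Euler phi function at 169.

156

Factor: 169 = 13^2.
φ(169) = 13^1·(13−1) = 156.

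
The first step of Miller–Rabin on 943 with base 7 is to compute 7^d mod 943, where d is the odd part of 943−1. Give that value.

429

943 − 1 = 942 = 2^1 · 471, so d = 471.
7^1 ≡ 7 (mod 943)
7^2 ≡ 7^2 = 49 ≡ 49 (mod 943)
7^4 ≡ 49^2 = 2401 ≡ 515 (mod 943)
7^8 ≡ 515^2 = 265225 ≡ 242 (mod 943)
7^16 ≡ 242^2 = 58564 ≡ 98 (mod 943)
7^32 ≡ 98^2 = 9604 ≡ 174 (mod 943)
7^64 ≡ 174^2 = 30276 ≡ 100 (mod 943)
7^128 ≡ 100^2 = 10000 ≡ 570 (mod 943)
7^256 ≡ 570^2 = 324900 ≡ 508 (mod 943)
471 = 256 + 128 + 64 + 16 + 4 + 2 + 1 in binary powers of 2.
So 7^471 ≡ 508 · 570 · 100 · 98 · 515 · 49 · 7 ≡ 429 (mod 943).
Squaring chain: 429; never reaches −1, so base 7 is a Miller–Rabin witness that 943 is composite.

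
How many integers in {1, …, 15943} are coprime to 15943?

Factor: 15943 = 107 · 149.
φ(15943) = (107−1) · (149−1) = 106 · 148 = 15688.

15688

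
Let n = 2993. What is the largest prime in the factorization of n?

73

2993 = 41 · 73
73 is prime.
So 2993 = 41 · 73; the largest prime factor is 73.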